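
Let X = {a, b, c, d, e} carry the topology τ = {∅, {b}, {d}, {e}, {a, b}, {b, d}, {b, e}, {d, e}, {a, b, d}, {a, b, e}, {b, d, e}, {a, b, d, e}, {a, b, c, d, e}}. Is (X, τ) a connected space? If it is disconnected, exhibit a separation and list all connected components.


(X, τ) is connected.

Find clopen sets (U ∈ τ with X ∖ U ∈ τ):
  U = ∅, X ∖ U = {a, b, c, d, e} — both open, so U is clopen.
  U = {a, b, c, d, e}, X ∖ U = ∅ — both open, so U is clopen.
Only trivial clopens (∅ and X) exist, so (X, τ) is connected.
Compute connected components by grouping points that agree on all clopens:
  component: {a, b, c, d, e}


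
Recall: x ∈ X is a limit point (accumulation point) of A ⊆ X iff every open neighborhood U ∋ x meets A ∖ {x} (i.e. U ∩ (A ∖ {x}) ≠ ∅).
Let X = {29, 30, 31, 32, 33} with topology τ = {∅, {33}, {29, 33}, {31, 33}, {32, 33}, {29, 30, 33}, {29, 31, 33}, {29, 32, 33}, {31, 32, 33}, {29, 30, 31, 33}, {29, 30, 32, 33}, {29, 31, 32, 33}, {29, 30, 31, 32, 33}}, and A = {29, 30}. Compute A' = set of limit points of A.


A' = {30}

For each x ∈ X, list the open sets U ∈ τ with x ∈ U, then check whether U ∩ (A ∖ {x}) ≠ ∅ for every such U.
  x = 29: open {29, 33} ∋ x has {29, 33} ∩ (A ∖ {29}) = ∅, so x is NOT a limit point.
  x = 30: opens ∋ x are {29, 30, 33}, {29, 30, 31, 33}, {29, 30, 32, 33}, {29, 30, 31, 32, 33}; each meets A ∖ {30}, so x IS a limit point.
  x = 31: open {31, 33} ∋ x has {31, 33} ∩ (A ∖ {31}) = ∅, so x is NOT a limit point.
  x = 32: open {32, 33} ∋ x has {32, 33} ∩ (A ∖ {32}) = ∅, so x is NOT a limit point.
  x = 33: open {33} ∋ x has {33} ∩ (A ∖ {33}) = ∅, so x is NOT a limit point.
Collecting: A' = {30}.


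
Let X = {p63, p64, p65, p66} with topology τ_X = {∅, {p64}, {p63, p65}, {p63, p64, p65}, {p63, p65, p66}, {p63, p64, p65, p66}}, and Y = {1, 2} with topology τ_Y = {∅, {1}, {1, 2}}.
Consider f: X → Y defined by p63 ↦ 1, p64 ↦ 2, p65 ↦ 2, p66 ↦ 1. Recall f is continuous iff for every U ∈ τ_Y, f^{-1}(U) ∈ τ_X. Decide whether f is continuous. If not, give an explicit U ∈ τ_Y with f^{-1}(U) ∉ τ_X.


f is NOT continuous.

Compute f^{-1}(U) for each U ∈ τ_Y:
  U = ∅: f^{-1}(U) = ∅ ∈ τ_X ✓.
  U = {1}: f^{-1}(U) = {p63, p66} ∉ τ_X ✗.
  U = {1, 2}: f^{-1}(U) = {p63, p64, p65, p66} ∈ τ_X ✓.
Found U = {1} with f^{-1}(U) = {p63, p66} not in τ_X. Therefore f is NOT continuous.


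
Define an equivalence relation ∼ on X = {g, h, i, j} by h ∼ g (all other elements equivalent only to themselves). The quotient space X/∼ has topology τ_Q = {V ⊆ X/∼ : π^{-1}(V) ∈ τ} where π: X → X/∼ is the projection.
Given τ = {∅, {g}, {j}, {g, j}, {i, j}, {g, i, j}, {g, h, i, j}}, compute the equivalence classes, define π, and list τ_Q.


X/∼ = {[g=h], [i], [j]}; |τ_Q| = 4.

Equivalence classes: [g=h], [i], [j].
Quotient map π: X → X/∼ sends g ↦ [g=h], h ↦ [g=h], i ↦ [i], j ↦ [j].
For each subset V ⊆ X/∼, compute π^{-1}(V) ⊆ X and check whether π^{-1}(V) ∈ τ. V is open in τ_Q iff π^{-1}(V) ∈ τ.
  V = {}: π^{-1}(V) = ∅ ∈ τ ✓.
  V = {[g=h]}: π^{-1}(V) = {g, h} ∉ τ ✗.
  V = {[i]}: π^{-1}(V) = {i} ∉ τ ✗.
  V = {[g=h], [i]}: π^{-1}(V) = {g, h, i} ∉ τ ✗.
  V = {[j]}: π^{-1}(V) = {j} ∈ τ ✓.
  V = {[g=h], [j]}: π^{-1}(V) = {g, h, j} ∉ τ ✗.
  V = {[i], [j]}: π^{-1}(V) = {i, j} ∈ τ ✓.
  V = {[g=h], [i], [j]}: π^{-1}(V) = {g, h, i, j} ∈ τ ✓.
Open sets in the quotient: τ_Q = {{}, {[j]}, {[i], [j]}, {[g=h], [i], [j]}} (4 elements).


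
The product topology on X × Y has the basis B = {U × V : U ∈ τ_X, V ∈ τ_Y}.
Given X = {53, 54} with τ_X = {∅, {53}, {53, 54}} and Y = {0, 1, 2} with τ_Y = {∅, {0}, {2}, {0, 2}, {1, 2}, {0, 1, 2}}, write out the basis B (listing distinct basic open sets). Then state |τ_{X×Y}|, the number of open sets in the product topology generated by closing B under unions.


Basis B = {∅ × ∅, {53} × {0}, {53} × {2}, {53} × {0, 2}, {53, 54} × {0}, {53} × {1, 2}, {53, 54} × {2}, {53} × {0, 1, 2}, {53, 54} × {0, 2}, {53, 54} × {1, 2}, {53, 54} × {0, 1, 2}}; |τ_{X×Y}| = 18.

Enumerate products U × V with U ∈ τ_X, V ∈ τ_Y (deduplicated):
  ∅ × ∅ = {} (∅)
  {53} × {0} = {(53,0)}
  {53} × {2} = {(53,2)}
  {53} × {0, 2} = {(53,0), (53,2)}
  {53, 54} × {0} = {(53,0), (54,0)}
  {53} × {1, 2} = {(53,1), (53,2)}
  {53, 54} × {2} = {(53,2), (54,2)}
  {53} × {0, 1, 2} = {(53,0), (53,1), (53,2)}
  {53, 54} × {0, 2} = {(53,0), (53,2), (54,0), (54,2)}
  {53, 54} × {1, 2} = {(53,1), (53,2), (54,1), (54,2)}
  {53, 54} × {0, 1, 2} = {(53,0), (53,1), (53,2), (54,0), (54,1), (54,2)}
These 11 distinct sets form the basis B.
Close under arbitrary unions to get τ_{X×Y}; counting gives |τ_{X×Y}| = 18.


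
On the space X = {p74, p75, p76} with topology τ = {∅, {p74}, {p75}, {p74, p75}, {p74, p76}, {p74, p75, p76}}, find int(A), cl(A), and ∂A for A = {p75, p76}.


int(A) = {p75}, cl(A) = {p75, p76}, ∂A = {p76}.

Closed sets in (X, τ) are complements of opens:
  closed(X, τ) = {∅, {p75}, {p76}, {p74, p76}, {p75, p76}, {p74, p75, p76}}.
int(A) = ⋃ {U ∈ τ : U ⊆ A}. Opens contained in A: ∅, {p75}.
Taking the union of these: int(A) = {p75}.
cl(A) = ⋂ {C closed : A ⊆ C}. Closed sets containing A: {p75, p76}, {p74, p75, p76}.
Intersecting these: cl(A) = {p75, p76}.
∂A = cl(A) ∖ int(A) = {p75, p76} ∖ {p75} = {p76}.


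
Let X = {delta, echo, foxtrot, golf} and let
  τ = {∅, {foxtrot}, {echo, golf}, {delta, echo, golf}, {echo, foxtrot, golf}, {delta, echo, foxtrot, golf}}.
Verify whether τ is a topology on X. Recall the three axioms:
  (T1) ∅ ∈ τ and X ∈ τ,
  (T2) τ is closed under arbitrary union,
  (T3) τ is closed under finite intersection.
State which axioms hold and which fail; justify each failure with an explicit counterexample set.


τ IS a topology on X.

Axiom (T1): ∅ ∈ τ? Yes; X ∈ τ? Yes.
Axiom (T2/T3): check pairwise unions and intersections of members of τ.
All pairwise intersections and unions checked — each lies in τ. Therefore τ satisfies (T1), (T2), (T3): it IS a topology on X.


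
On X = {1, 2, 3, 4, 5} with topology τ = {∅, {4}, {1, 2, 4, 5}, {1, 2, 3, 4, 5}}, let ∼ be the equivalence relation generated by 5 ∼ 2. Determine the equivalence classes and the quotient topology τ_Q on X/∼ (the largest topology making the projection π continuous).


X/∼ = {[1], [2=5], [3], [4]}; |τ_Q| = 4.

Equivalence classes: [1], [2=5], [3], [4].
Quotient map π: X → X/∼ sends 1 ↦ [1], 2 ↦ [2=5], 3 ↦ [3], 4 ↦ [4], 5 ↦ [2=5].
For each subset V ⊆ X/∼, compute π^{-1}(V) ⊆ X and check whether π^{-1}(V) ∈ τ. V is open in τ_Q iff π^{-1}(V) ∈ τ.
  V = {}: π^{-1}(V) = ∅ ∈ τ ✓.
  V = {[1]}: π^{-1}(V) = {1} ∉ τ ✗.
  V = {[2=5]}: π^{-1}(V) = {2, 5} ∉ τ ✗.
  V = {[1], [2=5]}: π^{-1}(V) = {1, 2, 5} ∉ τ ✗.
  V = {[3]}: π^{-1}(V) = {3} ∉ τ ✗.
  V = {[1], [3]}: π^{-1}(V) = {1, 3} ∉ τ ✗.
  V = {[2=5], [3]}: π^{-1}(V) = {2, 3, 5} ∉ τ ✗.
  V = {[1], [2=5], [3]}: π^{-1}(V) = {1, 2, 3, 5} ∉ τ ✗.
  V = {[4]}: π^{-1}(V) = {4} ∈ τ ✓.
  V = {[1], [4]}: π^{-1}(V) = {1, 4} ∉ τ ✗.
  V = {[2=5], [4]}: π^{-1}(V) = {2, 4, 5} ∉ τ ✗.
  V = {[1], [2=5], [4]}: π^{-1}(V) = {1, 2, 4, 5} ∈ τ ✓.
  V = {[3], [4]}: π^{-1}(V) = {3, 4} ∉ τ ✗.
  V = {[1], [3], [4]}: π^{-1}(V) = {1, 3, 4} ∉ τ ✗.
  V = {[2=5], [3], [4]}: π^{-1}(V) = {2, 3, 4, 5} ∉ τ ✗.
  V = {[1], [2=5], [3], [4]}: π^{-1}(V) = {1, 2, 3, 4, 5} ∈ τ ✓.
Open sets in the quotient: τ_Q = {{}, {[4]}, {[1], [2=5], [4]}, {[1], [2=5], [3], [4]}} (4 elements).


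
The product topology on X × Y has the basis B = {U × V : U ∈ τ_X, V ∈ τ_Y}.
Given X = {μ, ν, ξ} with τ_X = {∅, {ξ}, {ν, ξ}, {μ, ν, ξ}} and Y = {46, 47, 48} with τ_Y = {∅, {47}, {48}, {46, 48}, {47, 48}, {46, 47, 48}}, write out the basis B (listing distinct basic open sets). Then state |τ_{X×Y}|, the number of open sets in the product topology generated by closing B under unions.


Basis B = {∅ × ∅, {ξ} × {47}, {ξ} × {48}, {ν, ξ} × {47}, {ν, ξ} × {48}, {ξ} × {46, 48}, {ξ} × {47, 48}, {μ, ν, ξ} × {47}, {μ, ν, ξ} × {48}, {ξ} × {46, 47, 48}, {ν, ξ} × {46, 48}, {ν, ξ} × {47, 48}, {μ, ν, ξ} × {46, 48}, {μ, ν, ξ} × {47, 48}, {ν, ξ} × {46, 47, 48}, {μ, ν, ξ} × {46, 47, 48}}; |τ_{X×Y}| = 40.

Enumerate products U × V with U ∈ τ_X, V ∈ τ_Y (deduplicated):
  ∅ × ∅ = {} (∅)
  {ξ} × {47} = {(ξ,47)}
  {ξ} × {48} = {(ξ,48)}
  {ν, ξ} × {47} = {(ν,47), (ξ,47)}
  {ν, ξ} × {48} = {(ν,48), (ξ,48)}
  {ξ} × {46, 48} = {(ξ,46), (ξ,48)}
  {ξ} × {47, 48} = {(ξ,47), (ξ,48)}
  {μ, ν, ξ} × {47} = {(μ,47), (ν,47), (ξ,47)}
  {μ, ν, ξ} × {48} = {(μ,48), (ν,48), (ξ,48)}
  {ξ} × {46, 47, 48} = {(ξ,46), (ξ,47), (ξ,48)}
  {ν, ξ} × {46, 48} = {(ν,46), (ν,48), (ξ,46), (ξ,48)}
  {ν, ξ} × {47, 48} = {(ν,47), (ν,48), (ξ,47), (ξ,48)}
  {μ, ν, ξ} × {46, 48} = {(μ,46), (μ,48), (ν,46), (ν,48), (ξ,46), (ξ,48)}
  {μ, ν, ξ} × {47, 48} = {(μ,47), (μ,48), (ν,47), (ν,48), (ξ,47), (ξ,48)}
  {ν, ξ} × {46, 47, 48} = {(ν,46), (ν,47), (ν,48), (ξ,46), (ξ,47), (ξ,48)}
  {μ, ν, ξ} × {46, 47, 48} = {(μ,46), (μ,47), (μ,48), (ν,46), (ν,47), (ν,48), (ξ,46), (ξ,47), (ξ,48)}
These 16 distinct sets form the basis B.
Close under arbitrary unions to get τ_{X×Y}; counting gives |τ_{X×Y}| = 40.


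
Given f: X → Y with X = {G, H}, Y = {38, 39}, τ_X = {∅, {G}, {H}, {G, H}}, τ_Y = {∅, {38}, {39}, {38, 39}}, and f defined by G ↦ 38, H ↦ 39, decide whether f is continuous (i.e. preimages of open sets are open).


f IS continuous.

Compute f^{-1}(U) for each U ∈ τ_Y:
  U = ∅: f^{-1}(U) = ∅ ∈ τ_X ✓.
  U = {38}: f^{-1}(U) = {G} ∈ τ_X ✓.
  U = {39}: f^{-1}(U) = {H} ∈ τ_X ✓.
  U = {38, 39}: f^{-1}(U) = {G, H} ∈ τ_X ✓.
Every preimage lies in τ_X, so f IS continuous.


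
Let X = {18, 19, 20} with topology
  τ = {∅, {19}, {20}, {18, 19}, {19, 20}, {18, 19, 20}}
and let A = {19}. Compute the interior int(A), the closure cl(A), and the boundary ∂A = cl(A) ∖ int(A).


int(A) = {19}, cl(A) = {18, 19}, ∂A = {18}.

Closed sets in (X, τ) are complements of opens:
  closed(X, τ) = {∅, {18}, {20}, {18, 19}, {18, 20}, {18, 19, 20}}.
int(A) = ⋃ {U ∈ τ : U ⊆ A}. Opens contained in A: ∅, {19}.
Taking the union of these: int(A) = {19}.
cl(A) = ⋂ {C closed : A ⊆ C}. Closed sets containing A: {18, 19}, {18, 19, 20}.
Intersecting these: cl(A) = {18, 19}.
∂A = cl(A) ∖ int(A) = {18, 19} ∖ {19} = {18}.


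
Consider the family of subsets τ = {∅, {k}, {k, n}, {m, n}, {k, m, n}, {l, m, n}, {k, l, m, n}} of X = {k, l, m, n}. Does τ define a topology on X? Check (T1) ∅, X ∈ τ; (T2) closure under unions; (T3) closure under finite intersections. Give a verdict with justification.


τ is NOT a topology on X.

Axiom (T1): ∅ ∈ τ? Yes; X ∈ τ? Yes.
Axiom (T2/T3): check pairwise unions and intersections of members of τ.
Counterexample for (T3): {k, n} ∩ {m, n} = {n} ∉ τ. Therefore τ is NOT a topology.


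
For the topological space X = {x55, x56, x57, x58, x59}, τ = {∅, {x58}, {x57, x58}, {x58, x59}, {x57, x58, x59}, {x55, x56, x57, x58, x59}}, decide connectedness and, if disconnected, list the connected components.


(X, τ) is connected.

Find clopen sets (U ∈ τ with X ∖ U ∈ τ):
  U = ∅, X ∖ U = {x55, x56, x57, x58, x59} — both open, so U is clopen.
  U = {x55, x56, x57, x58, x59}, X ∖ U = ∅ — both open, so U is clopen.
Only trivial clopens (∅ and X) exist, so (X, τ) is connected.
Compute connected components by grouping points that agree on all clopens:
  component: {x55, x56, x57, x58, x59}


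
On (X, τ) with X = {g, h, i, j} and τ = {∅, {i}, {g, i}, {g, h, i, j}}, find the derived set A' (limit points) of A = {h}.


A' = {j}

For each x ∈ X, list the open sets U ∈ τ with x ∈ U, then check whether U ∩ (A ∖ {x}) ≠ ∅ for every such U.
  x = g: open {g, i} ∋ x has {g, i} ∩ (A ∖ {g}) = ∅, so x is NOT a limit point.
  x = h: open {g, h, i, j} ∋ x has {g, h, i, j} ∩ (A ∖ {h}) = ∅, so x is NOT a limit point.
  x = i: open {i} ∋ x has {i} ∩ (A ∖ {i}) = ∅, so x is NOT a limit point.
  x = j: opens ∋ x are {g, h, i, j}; each meets A ∖ {j}, so x IS a limit point.
Collecting: A' = {j}.


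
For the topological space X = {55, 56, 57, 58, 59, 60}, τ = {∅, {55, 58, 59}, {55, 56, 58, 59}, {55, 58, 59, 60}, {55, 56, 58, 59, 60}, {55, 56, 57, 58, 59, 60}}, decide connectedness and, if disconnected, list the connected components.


(X, τ) is connected.

Find clopen sets (U ∈ τ with X ∖ U ∈ τ):
  U = ∅, X ∖ U = {55, 56, 57, 58, 59, 60} — both open, so U is clopen.
  U = {55, 56, 57, 58, 59, 60}, X ∖ U = ∅ — both open, so U is clopen.
Only trivial clopens (∅ and X) exist, so (X, τ) is connected.
Compute connected components by grouping points that agree on all clopens:
  component: {55, 56, 57, 58, 59, 60}


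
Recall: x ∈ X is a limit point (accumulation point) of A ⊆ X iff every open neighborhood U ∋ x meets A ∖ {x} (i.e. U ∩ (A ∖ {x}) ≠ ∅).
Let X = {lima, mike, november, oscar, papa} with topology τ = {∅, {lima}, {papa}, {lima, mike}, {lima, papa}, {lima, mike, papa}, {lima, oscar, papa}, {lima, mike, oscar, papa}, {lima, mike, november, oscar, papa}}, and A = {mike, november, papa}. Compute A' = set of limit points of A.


A' = {november, oscar}

For each x ∈ X, list the open sets U ∈ τ with x ∈ U, then check whether U ∩ (A ∖ {x}) ≠ ∅ for every such U.
  x = lima: open {lima} ∋ x has {lima} ∩ (A ∖ {lima}) = ∅, so x is NOT a limit point.
  x = mike: open {lima, mike} ∋ x has {lima, mike} ∩ (A ∖ {mike}) = ∅, so x is NOT a limit point.
  x = november: opens ∋ x are {lima, mike, november, oscar, papa}; each meets A ∖ {november}, so x IS a limit point.
  x = oscar: opens ∋ x are {lima, oscar, papa}, {lima, mike, oscar, papa}, {lima, mike, november, oscar, papa}; each meets A ∖ {oscar}, so x IS a limit point.
  x = papa: open {papa} ∋ x has {papa} ∩ (A ∖ {papa}) = ∅, so x is NOT a limit point.
Collecting: A' = {november, oscar}.


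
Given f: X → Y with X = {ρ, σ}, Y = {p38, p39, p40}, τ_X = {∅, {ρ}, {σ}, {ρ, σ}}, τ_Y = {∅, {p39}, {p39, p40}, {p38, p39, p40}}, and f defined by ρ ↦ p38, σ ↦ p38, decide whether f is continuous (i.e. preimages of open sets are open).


f IS continuous.

Compute f^{-1}(U) for each U ∈ τ_Y:
  U = ∅: f^{-1}(U) = ∅ ∈ τ_X ✓.
  U = {p39}: f^{-1}(U) = ∅ ∈ τ_X ✓.
  U = {p39, p40}: f^{-1}(U) = ∅ ∈ τ_X ✓.
  U = {p38, p39, p40}: f^{-1}(U) = {ρ, σ} ∈ τ_X ✓.
Every preimage lies in τ_X, so f IS continuous.


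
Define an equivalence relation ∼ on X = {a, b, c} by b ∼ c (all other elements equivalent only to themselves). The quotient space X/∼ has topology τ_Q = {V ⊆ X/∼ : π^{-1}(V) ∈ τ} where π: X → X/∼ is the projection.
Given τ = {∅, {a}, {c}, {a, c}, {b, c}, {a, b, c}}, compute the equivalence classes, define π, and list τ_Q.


X/∼ = {[a], [b=c]}; |τ_Q| = 4.

Equivalence classes: [a], [b=c].
Quotient map π: X → X/∼ sends a ↦ [a], b ↦ [b=c], c ↦ [b=c].
For each subset V ⊆ X/∼, compute π^{-1}(V) ⊆ X and check whether π^{-1}(V) ∈ τ. V is open in τ_Q iff π^{-1}(V) ∈ τ.
  V = {}: π^{-1}(V) = ∅ ∈ τ ✓.
  V = {[a]}: π^{-1}(V) = {a} ∈ τ ✓.
  V = {[b=c]}: π^{-1}(V) = {b, c} ∈ τ ✓.
  V = {[a], [b=c]}: π^{-1}(V) = {a, b, c} ∈ τ ✓.
Open sets in the quotient: τ_Q = {{}, {[a]}, {[b=c]}, {[a], [b=c]}} (4 elements).


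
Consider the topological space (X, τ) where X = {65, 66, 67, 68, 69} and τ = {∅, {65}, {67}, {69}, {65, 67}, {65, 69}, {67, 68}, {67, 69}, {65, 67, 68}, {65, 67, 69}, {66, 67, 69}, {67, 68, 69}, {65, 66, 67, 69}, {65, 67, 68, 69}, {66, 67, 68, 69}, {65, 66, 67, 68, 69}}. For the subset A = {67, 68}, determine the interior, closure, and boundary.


int(A) = {67, 68}, cl(A) = {66, 67, 68}, ∂A = {66}.

Closed sets in (X, τ) are complements of opens:
  closed(X, τ) = {∅, {65}, {66}, {68}, {65, 66}, {65, 68}, {66, 68}, {66, 69}, {65, 66, 68}, {65, 66, 69}, {66, 67, 68}, {66, 68, 69}, {65, 66, 67, 68}, {65, 66, 68, 69}, {66, 67, 68, 69}, {65, 66, 67, 68, 69}}.
int(A) = ⋃ {U ∈ τ : U ⊆ A}. Opens contained in A: ∅, {67}, {67, 68}.
Taking the union of these: int(A) = {67, 68}.
cl(A) = ⋂ {C closed : A ⊆ C}. Closed sets containing A: {66, 67, 68}, {65, 66, 67, 68}, {66, 67, 68, 69}, {65, 66, 67, 68, 69}.
Intersecting these: cl(A) = {66, 67, 68}.
∂A = cl(A) ∖ int(A) = {66, 67, 68} ∖ {67, 68} = {66}.


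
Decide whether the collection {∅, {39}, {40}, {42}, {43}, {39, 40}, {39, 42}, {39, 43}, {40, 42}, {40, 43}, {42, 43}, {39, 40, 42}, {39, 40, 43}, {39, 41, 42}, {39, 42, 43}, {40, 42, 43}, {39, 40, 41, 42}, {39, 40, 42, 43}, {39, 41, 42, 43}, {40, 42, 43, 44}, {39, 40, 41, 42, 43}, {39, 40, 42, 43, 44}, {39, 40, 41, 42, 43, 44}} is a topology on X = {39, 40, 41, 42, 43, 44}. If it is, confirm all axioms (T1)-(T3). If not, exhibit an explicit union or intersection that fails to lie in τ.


τ IS a topology on X.

Axiom (T1): ∅ ∈ τ? Yes; X ∈ τ? Yes.
Axiom (T2/T3): check pairwise unions and intersections of members of τ.
All pairwise intersections and unions checked — each lies in τ. Therefore τ satisfies (T1), (T2), (T3): it IS a topology on X.


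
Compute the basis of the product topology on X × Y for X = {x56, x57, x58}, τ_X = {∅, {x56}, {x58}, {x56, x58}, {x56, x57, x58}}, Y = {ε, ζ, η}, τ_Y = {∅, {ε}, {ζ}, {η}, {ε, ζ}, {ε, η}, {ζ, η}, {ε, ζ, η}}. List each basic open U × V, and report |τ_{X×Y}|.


Basis B = {∅ × ∅, {x56} × {ε}, {x56} × {ζ}, {x56} × {η}, {x58} × {ε}, {x58} × {ζ}, {x58} × {η}, {x56} × {ε, ζ}, {x56} × {ε, η}, {x56, x58} × {ε}, {x56} × {ζ, η}, {x56, x58} × {ζ}, {x56, x58} × {η}, {x58} × {ε, ζ}, {x58} × {ε, η}, {x58} × {ζ, η}, {x56} × {ε, ζ, η}, {x56, x57, x58} × {ε}, {x56, x57, x58} × {ζ}, {x56, x57, x58} × {η}, {x58} × {ε, ζ, η}, {x56, x58} × {ε, ζ}, {x56, x58} × {ε, η}, {x56, x58} × {ζ, η}, {x56, x58} × {ε, ζ, η}, {x56, x57, x58} × {ε, ζ}, {x56, x57, x58} × {ε, η}, {x56, x57, x58} × {ζ, η}, {x56, x57, x58} × {ε, ζ, η}}; |τ_{X×Y}| = 125.

Enumerate products U × V with U ∈ τ_X, V ∈ τ_Y (deduplicated):
  ∅ × ∅ = {} (∅)
  {x56} × {ε} = {(x56,ε)}
  {x56} × {ζ} = {(x56,ζ)}
  {x56} × {η} = {(x56,η)}
  {x58} × {ε} = {(x58,ε)}
  {x58} × {ζ} = {(x58,ζ)}
  {x58} × {η} = {(x58,η)}
  {x56} × {ε, ζ} = {(x56,ε), (x56,ζ)}
  {x56} × {ε, η} = {(x56,ε), (x56,η)}
  {x56, x58} × {ε} = {(x56,ε), (x58,ε)}
  {x56} × {ζ, η} = {(x56,ζ), (x56,η)}
  {x56, x58} × {ζ} = {(x56,ζ), (x58,ζ)}
  {x56, x58} × {η} = {(x56,η), (x58,η)}
  {x58} × {ε, ζ} = {(x58,ε), (x58,ζ)}
  {x58} × {ε, η} = {(x58,ε), (x58,η)}
  {x58} × {ζ, η} = {(x58,ζ), (x58,η)}
  {x56} × {ε, ζ, η} = {(x56,ε), (x56,ζ), (x56,η)}
  {x56, x57, x58} × {ε} = {(x56,ε), (x57,ε), (x58,ε)}
  {x56, x57, x58} × {ζ} = {(x56,ζ), (x57,ζ), (x58,ζ)}
  {x56, x57, x58} × {η} = {(x56,η), (x57,η), (x58,η)}
  {x58} × {ε, ζ, η} = {(x58,ε), (x58,ζ), (x58,η)}
  {x56, x58} × {ε, ζ} = {(x56,ε), (x56,ζ), (x58,ε), (x58,ζ)}
  {x56, x58} × {ε, η} = {(x56,ε), (x56,η), (x58,ε), (x58,η)}
  {x56, x58} × {ζ, η} = {(x56,ζ), (x56,η), (x58,ζ), (x58,η)}
  {x56, x58} × {ε, ζ, η} = {(x56,ε), (x56,ζ), (x56,η), (x58,ε), (x58,ζ), (x58,η)}
  {x56, x57, x58} × {ε, ζ} = {(x56,ε), (x56,ζ), (x57,ε), (x57,ζ), (x58,ε), (x58,ζ)}
  {x56, x57, x58} × {ε, η} = {(x56,ε), (x56,η), (x57,ε), (x57,η), (x58,ε), (x58,η)}
  {x56, x57, x58} × {ζ, η} = {(x56,ζ), (x56,η), (x57,ζ), (x57,η), (x58,ζ), (x58,η)}
  {x56, x57, x58} × {ε, ζ, η} = {(x56,ε), (x56,ζ), (x56,η), (x57,ε), (x57,ζ), (x57,η), (x58,ε), (x58,ζ), (x58,η)}
These 29 distinct sets form the basis B.
Close under arbitrary unions to get τ_{X×Y}; counting gives |τ_{X×Y}| = 125.


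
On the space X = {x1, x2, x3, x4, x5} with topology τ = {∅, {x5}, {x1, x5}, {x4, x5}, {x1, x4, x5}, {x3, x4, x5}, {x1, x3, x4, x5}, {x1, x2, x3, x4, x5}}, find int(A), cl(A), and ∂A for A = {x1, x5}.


int(A) = {x1, x5}, cl(A) = {x1, x2, x3, x4, x5}, ∂A = {x2, x3, x4}.

Closed sets in (X, τ) are complements of opens:
  closed(X, τ) = {∅, {x2}, {x1, x2}, {x2, x3}, {x1, x2, x3}, {x2, x3, x4}, {x1, x2, x3, x4}, {x1, x2, x3, x4, x5}}.
int(A) = ⋃ {U ∈ τ : U ⊆ A}. Opens contained in A: ∅, {x5}, {x1, x5}.
Taking the union of these: int(A) = {x1, x5}.
cl(A) = ⋂ {C closed : A ⊆ C}. Closed sets containing A: {x1, x2, x3, x4, x5}.
Intersecting these: cl(A) = {x1, x2, x3, x4, x5}.
∂A = cl(A) ∖ int(A) = {x1, x2, x3, x4, x5} ∖ {x1, x5} = {x2, x3, x4}.


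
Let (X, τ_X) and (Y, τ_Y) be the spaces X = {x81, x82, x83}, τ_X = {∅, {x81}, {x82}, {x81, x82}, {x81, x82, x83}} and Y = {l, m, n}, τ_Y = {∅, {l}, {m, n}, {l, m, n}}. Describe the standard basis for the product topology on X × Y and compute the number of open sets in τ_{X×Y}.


Basis B = {∅ × ∅, {x81} × {l}, {x82} × {l}, {x81, x82} × {l}, {x81} × {m, n}, {x82} × {m, n}, {x81} × {l, m, n}, {x81, x82, x83} × {l}, {x82} × {l, m, n}, {x81, x82} × {m, n}, {x81, x82} × {l, m, n}, {x81, x82, x83} × {m, n}, {x81, x82, x83} × {l, m, n}}; |τ_{X×Y}| = 25.

Enumerate products U × V with U ∈ τ_X, V ∈ τ_Y (deduplicated):
  ∅ × ∅ = {} (∅)
  {x81} × {l} = {(x81,l)}
  {x82} × {l} = {(x82,l)}
  {x81, x82} × {l} = {(x81,l), (x82,l)}
  {x81} × {m, n} = {(x81,m), (x81,n)}
  {x82} × {m, n} = {(x82,m), (x82,n)}
  {x81} × {l, m, n} = {(x81,l), (x81,m), (x81,n)}
  {x81, x82, x83} × {l} = {(x81,l), (x82,l), (x83,l)}
  {x82} × {l, m, n} = {(x82,l), (x82,m), (x82,n)}
  {x81, x82} × {m, n} = {(x81,m), (x81,n), (x82,m), (x82,n)}
  {x81, x82} × {l, m, n} = {(x81,l), (x81,m), (x81,n), (x82,l), (x82,m), (x82,n)}
  {x81, x82, x83} × {m, n} = {(x81,m), (x81,n), (x82,m), (x82,n), (x83,m), (x83,n)}
  {x81, x82, x83} × {l, m, n} = {(x81,l), (x81,m), (x81,n), (x82,l), (x82,m), (x82,n), (x83,l), (x83,m), (x83,n)}
These 13 distinct sets form the basis B.
Close under arbitrary unions to get τ_{X×Y}; counting gives |τ_{X×Y}| = 25.


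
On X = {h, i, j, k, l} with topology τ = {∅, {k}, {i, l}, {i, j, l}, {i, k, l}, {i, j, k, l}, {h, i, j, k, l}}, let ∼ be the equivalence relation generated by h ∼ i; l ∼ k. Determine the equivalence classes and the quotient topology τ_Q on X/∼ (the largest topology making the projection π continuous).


X/∼ = {[h=i], [j], [k=l]}; |τ_Q| = 2.

Equivalence classes: [h=i], [j], [k=l].
Quotient map π: X → X/∼ sends h ↦ [h=i], i ↦ [h=i], j ↦ [j], k ↦ [k=l], l ↦ [k=l].
For each subset V ⊆ X/∼, compute π^{-1}(V) ⊆ X and check whether π^{-1}(V) ∈ τ. V is open in τ_Q iff π^{-1}(V) ∈ τ.
  V = {}: π^{-1}(V) = ∅ ∈ τ ✓.
  V = {[h=i]}: π^{-1}(V) = {h, i} ∉ τ ✗.
  V = {[j]}: π^{-1}(V) = {j} ∉ τ ✗.
  V = {[h=i], [j]}: π^{-1}(V) = {h, i, j} ∉ τ ✗.
  V = {[k=l]}: π^{-1}(V) = {k, l} ∉ τ ✗.
  V = {[h=i], [k=l]}: π^{-1}(V) = {h, i, k, l} ∉ τ ✗.
  V = {[j], [k=l]}: π^{-1}(V) = {j, k, l} ∉ τ ✗.
  V = {[h=i], [j], [k=l]}: π^{-1}(V) = {h, i, j, k, l} ∈ τ ✓.
Open sets in the quotient: τ_Q = {{}, {[h=i], [j], [k=l]}} (2 elements).


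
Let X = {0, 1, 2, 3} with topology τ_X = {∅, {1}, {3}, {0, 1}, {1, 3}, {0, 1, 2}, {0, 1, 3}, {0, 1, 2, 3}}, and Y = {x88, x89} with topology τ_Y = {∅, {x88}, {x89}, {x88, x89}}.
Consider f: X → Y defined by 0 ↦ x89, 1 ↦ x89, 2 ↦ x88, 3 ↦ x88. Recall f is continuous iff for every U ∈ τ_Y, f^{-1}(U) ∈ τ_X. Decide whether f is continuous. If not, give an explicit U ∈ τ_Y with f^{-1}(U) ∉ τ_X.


f is NOT continuous.

Compute f^{-1}(U) for each U ∈ τ_Y:
  U = ∅: f^{-1}(U) = ∅ ∈ τ_X ✓.
  U = {x88}: f^{-1}(U) = {2, 3} ∉ τ_X ✗.
  U = {x89}: f^{-1}(U) = {0, 1} ∈ τ_X ✓.
  U = {x88, x89}: f^{-1}(U) = {0, 1, 2, 3} ∈ τ_X ✓.
Found U = {x88} with f^{-1}(U) = {2, 3} not in τ_X. Therefore f is NOT continuous.


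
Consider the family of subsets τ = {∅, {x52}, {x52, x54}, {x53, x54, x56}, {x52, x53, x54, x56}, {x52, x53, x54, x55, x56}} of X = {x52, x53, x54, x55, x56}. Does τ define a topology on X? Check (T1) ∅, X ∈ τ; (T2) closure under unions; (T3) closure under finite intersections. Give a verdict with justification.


τ is NOT a topology on X.

Axiom (T1): ∅ ∈ τ? Yes; X ∈ τ? Yes.
Axiom (T2/T3): check pairwise unions and intersections of members of τ.
Counterexample for (T3): {x52, x54} ∩ {x53, x54, x56} = {x54} ∉ τ. Therefore τ is NOT a topology.


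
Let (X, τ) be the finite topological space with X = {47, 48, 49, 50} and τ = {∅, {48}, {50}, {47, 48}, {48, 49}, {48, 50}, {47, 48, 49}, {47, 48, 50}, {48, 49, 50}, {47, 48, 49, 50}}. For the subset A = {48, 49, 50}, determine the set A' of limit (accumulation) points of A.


A' = {47, 49}

For each x ∈ X, list the open sets U ∈ τ with x ∈ U, then check whether U ∩ (A ∖ {x}) ≠ ∅ for every such U.
  x = 47: opens ∋ x are {47, 48}, {47, 48, 49}, {47, 48, 50}, {47, 48, 49, 50}; each meets A ∖ {47}, so x IS a limit point.
  x = 48: open {48} ∋ x has {48} ∩ (A ∖ {48}) = ∅, so x is NOT a limit point.
  x = 49: opens ∋ x are {48, 49}, {47, 48, 49}, {48, 49, 50}, {47, 48, 49, 50}; each meets A ∖ {49}, so x IS a limit point.
  x = 50: open {50} ∋ x has {50} ∩ (A ∖ {50}) = ∅, so x is NOT a limit point.
Collecting: A' = {47, 49}.


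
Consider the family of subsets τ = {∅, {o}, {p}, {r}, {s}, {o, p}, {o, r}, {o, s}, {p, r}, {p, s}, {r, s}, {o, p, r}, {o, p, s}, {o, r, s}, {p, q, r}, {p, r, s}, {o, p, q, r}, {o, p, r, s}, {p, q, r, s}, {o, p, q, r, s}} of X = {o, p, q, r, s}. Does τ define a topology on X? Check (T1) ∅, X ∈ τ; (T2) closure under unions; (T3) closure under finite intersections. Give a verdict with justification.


τ IS a topology on X.

Axiom (T1): ∅ ∈ τ? Yes; X ∈ τ? Yes.
Axiom (T2/T3): check pairwise unions and intersections of members of τ.
All pairwise intersections and unions checked — each lies in τ. Therefore τ satisfies (T1), (T2), (T3): it IS a topology on X.


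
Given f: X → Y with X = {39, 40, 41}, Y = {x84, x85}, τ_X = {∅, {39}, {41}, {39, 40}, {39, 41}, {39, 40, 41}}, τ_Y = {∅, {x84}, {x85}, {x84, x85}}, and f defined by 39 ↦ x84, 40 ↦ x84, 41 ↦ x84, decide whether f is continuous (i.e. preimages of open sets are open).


f IS continuous.

Compute f^{-1}(U) for each U ∈ τ_Y:
  U = ∅: f^{-1}(U) = ∅ ∈ τ_X ✓.
  U = {x84}: f^{-1}(U) = {39, 40, 41} ∈ τ_X ✓.
  U = {x85}: f^{-1}(U) = ∅ ∈ τ_X ✓.
  U = {x84, x85}: f^{-1}(U) = {39, 40, 41} ∈ τ_X ✓.
Every preimage lies in τ_X, so f IS continuous.


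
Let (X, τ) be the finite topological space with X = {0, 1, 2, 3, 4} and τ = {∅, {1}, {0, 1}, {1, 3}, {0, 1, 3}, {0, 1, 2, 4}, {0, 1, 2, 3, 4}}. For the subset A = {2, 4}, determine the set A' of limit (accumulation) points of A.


A' = {2, 4}

For each x ∈ X, list the open sets U ∈ τ with x ∈ U, then check whether U ∩ (A ∖ {x}) ≠ ∅ for every such U.
  x = 0: open {0, 1} ∋ x has {0, 1} ∩ (A ∖ {0}) = ∅, so x is NOT a limit point.
  x = 1: open {1} ∋ x has {1} ∩ (A ∖ {1}) = ∅, so x is NOT a limit point.
  x = 2: opens ∋ x are {0, 1, 2, 4}, {0, 1, 2, 3, 4}; each meets A ∖ {2}, so x IS a limit point.
  x = 3: open {1, 3} ∋ x has {1, 3} ∩ (A ∖ {3}) = ∅, so x is NOT a limit point.
  x = 4: opens ∋ x are {0, 1, 2, 4}, {0, 1, 2, 3, 4}; each meets A ∖ {4}, so x IS a limit point.
Collecting: A' = {2, 4}.


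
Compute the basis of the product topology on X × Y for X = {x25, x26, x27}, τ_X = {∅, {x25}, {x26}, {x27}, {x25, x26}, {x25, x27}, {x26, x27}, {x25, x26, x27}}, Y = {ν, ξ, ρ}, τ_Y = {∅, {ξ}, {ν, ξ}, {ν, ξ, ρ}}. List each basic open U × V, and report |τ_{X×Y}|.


Basis B = {∅ × ∅, {x25} × {ξ}, {x26} × {ξ}, {x27} × {ξ}, {x25} × {ν, ξ}, {x25, x26} × {ξ}, {x25, x27} × {ξ}, {x26} × {ν, ξ}, {x26, x27} × {ξ}, {x27} × {ν, ξ}, {x25} × {ν, ξ, ρ}, {x25, x26, x27} × {ξ}, {x26} × {ν, ξ, ρ}, {x27} × {ν, ξ, ρ}, {x25, x26} × {ν, ξ}, {x25, x27} × {ν, ξ}, {x26, x27} × {ν, ξ}, {x25, x26} × {ν, ξ, ρ}, {x25, x27} × {ν, ξ, ρ}, {x25, x26, x27} × {ν, ξ}, {x26, x27} × {ν, ξ, ρ}, {x25, x26, x27} × {ν, ξ, ρ}}; |τ_{X×Y}| = 64.

Enumerate products U × V with U ∈ τ_X, V ∈ τ_Y (deduplicated):
  ∅ × ∅ = {} (∅)
  {x25} × {ξ} = {(x25,ξ)}
  {x26} × {ξ} = {(x26,ξ)}
  {x27} × {ξ} = {(x27,ξ)}
  {x25} × {ν, ξ} = {(x25,ν), (x25,ξ)}
  {x25, x26} × {ξ} = {(x25,ξ), (x26,ξ)}
  {x25, x27} × {ξ} = {(x25,ξ), (x27,ξ)}
  {x26} × {ν, ξ} = {(x26,ν), (x26,ξ)}
  {x26, x27} × {ξ} = {(x26,ξ), (x27,ξ)}
  {x27} × {ν, ξ} = {(x27,ν), (x27,ξ)}
  {x25} × {ν, ξ, ρ} = {(x25,ν), (x25,ξ), (x25,ρ)}
  {x25, x26, x27} × {ξ} = {(x25,ξ), (x26,ξ), (x27,ξ)}
  {x26} × {ν, ξ, ρ} = {(x26,ν), (x26,ξ), (x26,ρ)}
  {x27} × {ν, ξ, ρ} = {(x27,ν), (x27,ξ), (x27,ρ)}
  {x25, x26} × {ν, ξ} = {(x25,ν), (x25,ξ), (x26,ν), (x26,ξ)}
  {x25, x27} × {ν, ξ} = {(x25,ν), (x25,ξ), (x27,ν), (x27,ξ)}
  {x26, x27} × {ν, ξ} = {(x26,ν), (x26,ξ), (x27,ν), (x27,ξ)}
  {x25, x26} × {ν, ξ, ρ} = {(x25,ν), (x25,ξ), (x25,ρ), (x26,ν), (x26,ξ), (x26,ρ)}
  {x25, x27} × {ν, ξ, ρ} = {(x25,ν), (x25,ξ), (x25,ρ), (x27,ν), (x27,ξ), (x27,ρ)}
  {x25, x26, x27} × {ν, ξ} = {(x25,ν), (x25,ξ), (x26,ν), (x26,ξ), (x27,ν), (x27,ξ)}
  {x26, x27} × {ν, ξ, ρ} = {(x26,ν), (x26,ξ), (x26,ρ), (x27,ν), (x27,ξ), (x27,ρ)}
  {x25, x26, x27} × {ν, ξ, ρ} = {(x25,ν), (x25,ξ), (x25,ρ), (x26,ν), (x26,ξ), (x26,ρ), (x27,ν), (x27,ξ), (x27,ρ)}
These 22 distinct sets form the basis B.
Close under arbitrary unions to get τ_{X×Y}; counting gives |τ_{X×Y}| = 64.


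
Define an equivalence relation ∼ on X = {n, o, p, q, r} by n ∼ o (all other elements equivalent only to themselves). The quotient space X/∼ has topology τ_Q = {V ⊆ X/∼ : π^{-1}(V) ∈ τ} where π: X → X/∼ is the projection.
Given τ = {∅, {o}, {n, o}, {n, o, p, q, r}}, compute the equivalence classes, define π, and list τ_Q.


X/∼ = {[n=o], [p], [q], [r]}; |τ_Q| = 3.

Equivalence classes: [n=o], [p], [q], [r].
Quotient map π: X → X/∼ sends n ↦ [n=o], o ↦ [n=o], p ↦ [p], q ↦ [q], r ↦ [r].
For each subset V ⊆ X/∼, compute π^{-1}(V) ⊆ X and check whether π^{-1}(V) ∈ τ. V is open in τ_Q iff π^{-1}(V) ∈ τ.
  V = {}: π^{-1}(V) = ∅ ∈ τ ✓.
  V = {[n=o]}: π^{-1}(V) = {n, o} ∈ τ ✓.
  V = {[p]}: π^{-1}(V) = {p} ∉ τ ✗.
  V = {[n=o], [p]}: π^{-1}(V) = {n, o, p} ∉ τ ✗.
  V = {[q]}: π^{-1}(V) = {q} ∉ τ ✗.
  V = {[n=o], [q]}: π^{-1}(V) = {n, o, q} ∉ τ ✗.
  V = {[p], [q]}: π^{-1}(V) = {p, q} ∉ τ ✗.
  V = {[n=o], [p], [q]}: π^{-1}(V) = {n, o, p, q} ∉ τ ✗.
  V = {[r]}: π^{-1}(V) = {r} ∉ τ ✗.
  V = {[n=o], [r]}: π^{-1}(V) = {n, o, r} ∉ τ ✗.
  V = {[p], [r]}: π^{-1}(V) = {p, r} ∉ τ ✗.
  V = {[n=o], [p], [r]}: π^{-1}(V) = {n, o, p, r} ∉ τ ✗.
  V = {[q], [r]}: π^{-1}(V) = {q, r} ∉ τ ✗.
  V = {[n=o], [q], [r]}: π^{-1}(V) = {n, o, q, r} ∉ τ ✗.
  V = {[p], [q], [r]}: π^{-1}(V) = {p, q, r} ∉ τ ✗.
  V = {[n=o], [p], [q], [r]}: π^{-1}(V) = {n, o, p, q, r} ∈ τ ✓.
Open sets in the quotient: τ_Q = {{}, {[n=o]}, {[n=o], [p], [q], [r]}} (3 elements).


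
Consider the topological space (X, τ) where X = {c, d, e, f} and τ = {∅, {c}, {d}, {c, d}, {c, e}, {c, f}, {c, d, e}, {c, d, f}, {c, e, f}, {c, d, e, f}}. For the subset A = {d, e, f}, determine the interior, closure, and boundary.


int(A) = {d}, cl(A) = {d, e, f}, ∂A = {e, f}.

Closed sets in (X, τ) are complements of opens:
  closed(X, τ) = {∅, {d}, {e}, {f}, {d, e}, {d, f}, {e, f}, {c, e, f}, {d, e, f}, {c, d, e, f}}.
int(A) = ⋃ {U ∈ τ : U ⊆ A}. Opens contained in A: ∅, {d}.
Taking the union of these: int(A) = {d}.
cl(A) = ⋂ {C closed : A ⊆ C}. Closed sets containing A: {d, e, f}, {c, d, e, f}.
Intersecting these: cl(A) = {d, e, f}.
∂A = cl(A) ∖ int(A) = {d, e, f} ∖ {d} = {e, f}.


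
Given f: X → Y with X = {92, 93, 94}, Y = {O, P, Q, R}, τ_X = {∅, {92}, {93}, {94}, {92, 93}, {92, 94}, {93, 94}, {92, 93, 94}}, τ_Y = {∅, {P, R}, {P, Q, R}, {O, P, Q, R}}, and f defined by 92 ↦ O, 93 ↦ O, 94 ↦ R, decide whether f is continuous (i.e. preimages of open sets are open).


f IS continuous.

Compute f^{-1}(U) for each U ∈ τ_Y:
  U = ∅: f^{-1}(U) = ∅ ∈ τ_X ✓.
  U = {P, R}: f^{-1}(U) = {94} ∈ τ_X ✓.
  U = {P, Q, R}: f^{-1}(U) = {94} ∈ τ_X ✓.
  U = {O, P, Q, R}: f^{-1}(U) = {92, 93, 94} ∈ τ_X ✓.
Every preimage lies in τ_X, so f IS continuous.


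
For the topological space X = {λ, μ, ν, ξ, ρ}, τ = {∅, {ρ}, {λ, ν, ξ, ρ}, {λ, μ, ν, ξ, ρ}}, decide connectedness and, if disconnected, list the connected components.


(X, τ) is connected.

Find clopen sets (U ∈ τ with X ∖ U ∈ τ):
  U = ∅, X ∖ U = {λ, μ, ν, ξ, ρ} — both open, so U is clopen.
  U = {λ, μ, ν, ξ, ρ}, X ∖ U = ∅ — both open, so U is clopen.
Only trivial clopens (∅ and X) exist, so (X, τ) is connected.
Compute connected components by grouping points that agree on all clopens:
  component: {λ, μ, ν, ξ, ρ}


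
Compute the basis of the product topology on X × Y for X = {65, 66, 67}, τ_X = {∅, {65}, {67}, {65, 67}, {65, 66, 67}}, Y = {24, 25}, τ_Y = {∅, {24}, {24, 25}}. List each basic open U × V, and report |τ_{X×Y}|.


Basis B = {∅ × ∅, {65} × {24}, {67} × {24}, {65} × {24, 25}, {65, 67} × {24}, {67} × {24, 25}, {65, 66, 67} × {24}, {65, 67} × {24, 25}, {65, 66, 67} × {24, 25}}; |τ_{X×Y}| = 14.

Enumerate products U × V with U ∈ τ_X, V ∈ τ_Y (deduplicated):
  ∅ × ∅ = {} (∅)
  {65} × {24} = {(65,24)}
  {67} × {24} = {(67,24)}
  {65} × {24, 25} = {(65,24), (65,25)}
  {65, 67} × {24} = {(65,24), (67,24)}
  {67} × {24, 25} = {(67,24), (67,25)}
  {65, 66, 67} × {24} = {(65,24), (66,24), (67,24)}
  {65, 67} × {24, 25} = {(65,24), (65,25), (67,24), (67,25)}
  {65, 66, 67} × {24, 25} = {(65,24), (65,25), (66,24), (66,25), (67,24), (67,25)}
These 9 distinct sets form the basis B.
Close under arbitrary unions to get τ_{X×Y}; counting gives |τ_{X×Y}| = 14.


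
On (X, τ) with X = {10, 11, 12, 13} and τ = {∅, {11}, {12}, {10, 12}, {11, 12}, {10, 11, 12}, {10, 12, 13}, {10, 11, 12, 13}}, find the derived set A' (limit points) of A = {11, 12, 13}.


A' = {10, 13}

For each x ∈ X, list the open sets U ∈ τ with x ∈ U, then check whether U ∩ (A ∖ {x}) ≠ ∅ for every such U.
  x = 10: opens ∋ x are {10, 12}, {10, 11, 12}, {10, 12, 13}, {10, 11, 12, 13}; each meets A ∖ {10}, so x IS a limit point.
  x = 11: open {11} ∋ x has {11} ∩ (A ∖ {11}) = ∅, so x is NOT a limit point.
  x = 12: open {12} ∋ x has {12} ∩ (A ∖ {12}) = ∅, so x is NOT a limit point.
  x = 13: opens ∋ x are {10, 12, 13}, {10, 11, 12, 13}; each meets A ∖ {13}, so x IS a limit point.
Collecting: A' = {10, 13}.


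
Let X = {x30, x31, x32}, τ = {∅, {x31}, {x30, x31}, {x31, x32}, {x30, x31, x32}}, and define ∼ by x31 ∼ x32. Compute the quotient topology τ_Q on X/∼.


X/∼ = {[x30], [x31=x32]}; |τ_Q| = 3.

Equivalence classes: [x30], [x31=x32].
Quotient map π: X → X/∼ sends x30 ↦ [x30], x31 ↦ [x31=x32], x32 ↦ [x31=x32].
For each subset V ⊆ X/∼, compute π^{-1}(V) ⊆ X and check whether π^{-1}(V) ∈ τ. V is open in τ_Q iff π^{-1}(V) ∈ τ.
  V = {}: π^{-1}(V) = ∅ ∈ τ ✓.
  V = {[x30]}: π^{-1}(V) = {x30} ∉ τ ✗.
  V = {[x31=x32]}: π^{-1}(V) = {x31, x32} ∈ τ ✓.
  V = {[x30], [x31=x32]}: π^{-1}(V) = {x30, x31, x32} ∈ τ ✓.
Open sets in the quotient: τ_Q = {{}, {[x31=x32]}, {[x30], [x31=x32]}} (3 elements).


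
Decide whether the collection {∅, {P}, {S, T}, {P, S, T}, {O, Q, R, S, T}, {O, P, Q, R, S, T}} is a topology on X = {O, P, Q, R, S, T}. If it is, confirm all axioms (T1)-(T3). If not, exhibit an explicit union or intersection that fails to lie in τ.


τ IS a topology on X.

Axiom (T1): ∅ ∈ τ? Yes; X ∈ τ? Yes.
Axiom (T2/T3): check pairwise unions and intersections of members of τ.
All pairwise intersections and unions checked — each lies in τ. Therefore τ satisfies (T1), (T2), (T3): it IS a topology on X.


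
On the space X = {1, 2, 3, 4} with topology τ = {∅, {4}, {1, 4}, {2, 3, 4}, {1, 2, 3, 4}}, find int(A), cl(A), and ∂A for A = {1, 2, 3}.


int(A) = ∅, cl(A) = {1, 2, 3}, ∂A = {1, 2, 3}.

Closed sets in (X, τ) are complements of opens:
  closed(X, τ) = {∅, {1}, {2, 3}, {1, 2, 3}, {1, 2, 3, 4}}.
int(A) = ⋃ {U ∈ τ : U ⊆ A}. Opens contained in A: ∅.
Taking the union of these: int(A) = ∅.
cl(A) = ⋂ {C closed : A ⊆ C}. Closed sets containing A: {1, 2, 3}, {1, 2, 3, 4}.
Intersecting these: cl(A) = {1, 2, 3}.
∂A = cl(A) ∖ int(A) = {1, 2, 3} ∖ ∅ = {1, 2, 3}.


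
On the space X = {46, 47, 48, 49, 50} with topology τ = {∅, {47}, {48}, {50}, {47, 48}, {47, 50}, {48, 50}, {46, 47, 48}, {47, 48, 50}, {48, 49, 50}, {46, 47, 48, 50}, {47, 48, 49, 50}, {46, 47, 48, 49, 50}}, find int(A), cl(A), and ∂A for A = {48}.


int(A) = {48}, cl(A) = {46, 48, 49}, ∂A = {46, 49}.

Closed sets in (X, τ) are complements of opens:
  closed(X, τ) = {∅, {46}, {49}, {46, 47}, {46, 49}, {49, 50}, {46, 47, 49}, {46, 48, 49}, {46, 49, 50}, {46, 47, 48, 49}, {46, 47, 49, 50}, {46, 48, 49, 50}, {46, 47, 48, 49, 50}}.
int(A) = ⋃ {U ∈ τ : U ⊆ A}. Opens contained in A: ∅, {48}.
Taking the union of these: int(A) = {48}.
cl(A) = ⋂ {C closed : A ⊆ C}. Closed sets containing A: {46, 48, 49}, {46, 47, 48, 49}, {46, 48, 49, 50}, {46, 47, 48, 49, 50}.
Intersecting these: cl(A) = {46, 48, 49}.
∂A = cl(A) ∖ int(A) = {46, 48, 49} ∖ {48} = {46, 49}.


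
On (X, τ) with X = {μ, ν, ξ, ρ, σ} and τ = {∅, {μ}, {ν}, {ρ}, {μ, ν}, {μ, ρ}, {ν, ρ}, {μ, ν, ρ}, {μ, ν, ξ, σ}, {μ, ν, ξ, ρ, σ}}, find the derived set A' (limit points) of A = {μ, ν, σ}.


A' = {ξ, σ}

For each x ∈ X, list the open sets U ∈ τ with x ∈ U, then check whether U ∩ (A ∖ {x}) ≠ ∅ for every such U.
  x = μ: open {μ} ∋ x has {μ} ∩ (A ∖ {μ}) = ∅, so x is NOT a limit point.
  x = ν: open {ν} ∋ x has {ν} ∩ (A ∖ {ν}) = ∅, so x is NOT a limit point.
  x = ξ: opens ∋ x are {μ, ν, ξ, σ}, {μ, ν, ξ, ρ, σ}; each meets A ∖ {ξ}, so x IS a limit point.
  x = ρ: open {ρ} ∋ x has {ρ} ∩ (A ∖ {ρ}) = ∅, so x is NOT a limit point.
  x = σ: opens ∋ x are {μ, ν, ξ, σ}, {μ, ν, ξ, ρ, σ}; each meets A ∖ {σ}, so x IS a limit point.
Collecting: A' = {ξ, σ}.


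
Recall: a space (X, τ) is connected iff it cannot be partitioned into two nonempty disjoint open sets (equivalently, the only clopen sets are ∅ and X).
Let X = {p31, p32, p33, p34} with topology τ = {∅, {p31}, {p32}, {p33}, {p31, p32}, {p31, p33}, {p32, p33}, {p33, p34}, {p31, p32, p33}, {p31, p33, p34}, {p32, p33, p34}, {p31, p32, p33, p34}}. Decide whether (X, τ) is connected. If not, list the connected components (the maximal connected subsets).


(X, τ) is disconnected; components = [{p31}, {p32}, {p33, p34}].

Find clopen sets (U ∈ τ with X ∖ U ∈ τ):
  U = ∅, X ∖ U = {p31, p32, p33, p34} — both open, so U is clopen.
  U = {p31}, X ∖ U = {p32, p33, p34} — both open, so U is clopen.
  U = {p32}, X ∖ U = {p31, p33, p34} — both open, so U is clopen.
  U = {p31, p32}, X ∖ U = {p33, p34} — both open, so U is clopen.
  U = {p33, p34}, X ∖ U = {p31, p32} — both open, so U is clopen.
  U = {p31, p33, p34}, X ∖ U = {p32} — both open, so U is clopen.
  U = {p32, p33, p34}, X ∖ U = {p31} — both open, so U is clopen.
  U = {p31, p32, p33, p34}, X ∖ U = ∅ — both open, so U is clopen.
Nontrivial clopen(s) exist: e.g. {p32}. So (X, τ) is disconnected.
Compute connected components by grouping points that agree on all clopens:
  component: {p31}
  component: {p32}
  component: {p33, p34}
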